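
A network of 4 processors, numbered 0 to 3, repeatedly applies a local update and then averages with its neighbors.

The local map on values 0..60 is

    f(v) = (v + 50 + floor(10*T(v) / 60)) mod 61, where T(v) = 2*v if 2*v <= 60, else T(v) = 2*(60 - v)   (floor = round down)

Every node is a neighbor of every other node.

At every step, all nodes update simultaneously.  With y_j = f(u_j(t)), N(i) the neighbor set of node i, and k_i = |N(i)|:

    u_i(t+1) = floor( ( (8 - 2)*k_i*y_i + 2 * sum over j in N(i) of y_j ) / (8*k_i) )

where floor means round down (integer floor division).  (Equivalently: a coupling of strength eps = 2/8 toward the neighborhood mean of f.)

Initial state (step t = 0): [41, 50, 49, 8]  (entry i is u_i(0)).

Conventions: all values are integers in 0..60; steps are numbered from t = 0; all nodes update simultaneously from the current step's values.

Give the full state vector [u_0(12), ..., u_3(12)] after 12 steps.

Answer: [58, 58, 58, 58]

Derivation:
t=0: [41, 50, 49, 8]
t=1: [38, 42, 42, 54]
t=2: [35, 37, 37, 42]
t=3: [32, 33, 33, 35]
t=4: [30, 31, 31, 31]
t=5: [29, 29, 29, 29]
t=6: [27, 27, 27, 27]
t=7: [25, 25, 25, 25]
t=8: [22, 22, 22, 22]
t=9: [18, 18, 18, 18]
t=10: [13, 13, 13, 13]
t=11: [6, 6, 6, 6]
t=12: [58, 58, 58, 58]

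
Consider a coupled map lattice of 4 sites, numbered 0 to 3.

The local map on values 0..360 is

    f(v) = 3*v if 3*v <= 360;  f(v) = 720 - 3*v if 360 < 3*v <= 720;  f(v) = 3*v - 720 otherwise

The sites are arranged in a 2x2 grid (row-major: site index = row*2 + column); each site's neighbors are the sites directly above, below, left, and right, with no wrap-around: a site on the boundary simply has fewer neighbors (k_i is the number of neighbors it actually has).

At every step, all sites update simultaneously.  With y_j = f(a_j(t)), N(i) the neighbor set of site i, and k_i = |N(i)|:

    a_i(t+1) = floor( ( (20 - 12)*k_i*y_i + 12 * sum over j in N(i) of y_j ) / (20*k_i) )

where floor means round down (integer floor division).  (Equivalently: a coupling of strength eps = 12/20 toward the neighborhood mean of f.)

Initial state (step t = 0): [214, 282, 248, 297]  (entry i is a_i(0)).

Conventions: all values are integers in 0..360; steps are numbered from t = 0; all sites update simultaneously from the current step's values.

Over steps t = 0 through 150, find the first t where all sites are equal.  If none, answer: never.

Simulating step by step:
t=0: [214, 282, 248, 297]  (not all equal)
t=1: [76, 125, 84, 113]  (not all equal)
t=2: [270, 308, 270, 314]  (not all equal)
t=3: [124, 175, 129, 177]  (not all equal)
t=4: [297, 239, 294, 234]  (not all equal)
t=5: [117, 57, 121, 56]  (not all equal)
t=6: [298, 224, 298, 225]  (not all equal)
t=7: [136, 84, 135, 84]  (not all equal)
t=8: [294, 270, 295, 270]  (not all equal)
t=9: [141, 111, 141, 112]  (not all equal)
t=10: [307, 323, 308, 323]  (not all equal)
t=11: [216, 234, 216, 235]  (not all equal)
t=12: [55, 33, 54, 33]  (not all equal)
t=13: [144, 118, 144, 117]  (not all equal)
t=14: [307, 333, 306, 333]  (not all equal)
t=15: [223, 255, 223, 254]  (not all equal)
t=16: [49, 45, 48, 45]  (not all equal)
t=17: [142, 138, 142, 137]  (not all equal)
t=18: [297, 303, 298, 303]  (not all equal)
t=19: [177, 183, 177, 184]  (not all equal)
t=20: [183, 175, 182, 175]  (not all equal)
t=21: [179, 187, 179, 188]  (not all equal)
t=22: [175, 165, 174, 165]  (not all equal)
t=23: [204, 216, 205, 216]  (not all equal)
t=24: [96, 82, 96, 81]  (not all equal)
t=25: [275, 257, 274, 257]  (not all equal)
t=26: [87, 67, 87, 66]  (not all equal)
t=27: [243, 218, 242, 217]  (not all equal)
t=28: [25, 49, 25, 49]  (not all equal)
t=29: [96, 125, 96, 125]  (not all equal)
t=30: [305, 327, 305, 327]  (not all equal)
t=31: [214, 241, 214, 241]  (not all equal)
t=32: [55, 25, 55, 25]  (not all equal)
t=33: [138, 102, 138, 102]  (not all equal)
t=34: [306, 306, 306, 306]  (all equal)

Answer: 34
Key observation: Synchronization is absorbing here: once all sites are equal they stay equal, and step 34 is the first all-equal step.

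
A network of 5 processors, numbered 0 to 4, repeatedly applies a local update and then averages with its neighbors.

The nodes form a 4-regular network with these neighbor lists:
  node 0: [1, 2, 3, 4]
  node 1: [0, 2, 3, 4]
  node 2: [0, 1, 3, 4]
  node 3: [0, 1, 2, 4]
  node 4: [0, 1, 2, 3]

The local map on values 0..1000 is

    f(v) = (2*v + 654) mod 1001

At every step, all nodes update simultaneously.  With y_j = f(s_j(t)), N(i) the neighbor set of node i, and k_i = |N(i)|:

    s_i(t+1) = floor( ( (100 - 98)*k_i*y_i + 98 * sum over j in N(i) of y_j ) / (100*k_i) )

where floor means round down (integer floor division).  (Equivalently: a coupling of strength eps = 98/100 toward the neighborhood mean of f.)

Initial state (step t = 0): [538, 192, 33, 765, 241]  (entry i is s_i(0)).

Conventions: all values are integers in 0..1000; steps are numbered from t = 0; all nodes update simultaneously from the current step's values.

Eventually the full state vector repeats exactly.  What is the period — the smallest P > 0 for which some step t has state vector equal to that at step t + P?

Simulating step by step:
t=0: [538, 192, 33, 765, 241]
t=1: [277, 433, 279, 400, 411]
t=2: [410, 340, 409, 355, 350]
t=3: [381, 413, 382, 406, 408]
t=4: [456, 442, 456, 445, 444]
t=5: [546, 553, 546, 551, 552]
t=6: [753, 750, 753, 751, 751]
t=7: [154, 155, 154, 155, 155]
t=8: [963, 963, 963, 963, 963]
t=9: [578, 578, 578, 578, 578]
t=10: [809, 809, 809, 809, 809]
t=11: [270, 270, 270, 270, 270]
t=12: [193, 193, 193, 193, 193]
t=13: [39, 39, 39, 39, 39]
t=14: [732, 732, 732, 732, 732]
t=15: [116, 116, 116, 116, 116]
t=16: [886, 886, 886, 886, 886]
t=17: [424, 424, 424, 424, 424]
t=18: [501, 501, 501, 501, 501]
t=19: [655, 655, 655, 655, 655]
t=20: [963, 963, 963, 963, 963]

Answer: 12
Key observation: The state at step 8, [963, 963, 963, 963, 963], reappears at step 20 — and no state repeats earlier — so the cycle the system enters has period 12.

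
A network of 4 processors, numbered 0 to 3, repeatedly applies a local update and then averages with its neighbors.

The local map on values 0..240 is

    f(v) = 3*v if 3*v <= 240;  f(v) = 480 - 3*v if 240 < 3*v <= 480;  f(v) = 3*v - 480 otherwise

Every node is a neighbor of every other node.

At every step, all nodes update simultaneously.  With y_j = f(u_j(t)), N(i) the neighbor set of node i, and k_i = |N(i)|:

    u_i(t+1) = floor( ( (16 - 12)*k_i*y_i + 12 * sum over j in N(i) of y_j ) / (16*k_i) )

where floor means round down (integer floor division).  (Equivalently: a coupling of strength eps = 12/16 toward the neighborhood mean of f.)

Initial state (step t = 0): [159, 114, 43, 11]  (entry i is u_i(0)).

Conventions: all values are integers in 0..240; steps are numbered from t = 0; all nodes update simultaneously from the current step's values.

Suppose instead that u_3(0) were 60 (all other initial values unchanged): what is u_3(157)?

Simulating step by step:
t=0: [159, 114, 43, 60]
t=1: [112, 112, 112, 112]
t=2: [144, 144, 144, 144]
t=3: [48, 48, 48, 48]
t=4: [144, 144, 144, 144]

Answer: u_3(157) = 48
Key observation: The state at step 2, [144, 144, 144, 144], reappears at step 4: the system is in a cycle of period 2 from step 2 on.  Therefore the state at step 157 equals the state at step 2 + ((157 - 2) mod 2) = 3, which is [48, 48, 48, 48].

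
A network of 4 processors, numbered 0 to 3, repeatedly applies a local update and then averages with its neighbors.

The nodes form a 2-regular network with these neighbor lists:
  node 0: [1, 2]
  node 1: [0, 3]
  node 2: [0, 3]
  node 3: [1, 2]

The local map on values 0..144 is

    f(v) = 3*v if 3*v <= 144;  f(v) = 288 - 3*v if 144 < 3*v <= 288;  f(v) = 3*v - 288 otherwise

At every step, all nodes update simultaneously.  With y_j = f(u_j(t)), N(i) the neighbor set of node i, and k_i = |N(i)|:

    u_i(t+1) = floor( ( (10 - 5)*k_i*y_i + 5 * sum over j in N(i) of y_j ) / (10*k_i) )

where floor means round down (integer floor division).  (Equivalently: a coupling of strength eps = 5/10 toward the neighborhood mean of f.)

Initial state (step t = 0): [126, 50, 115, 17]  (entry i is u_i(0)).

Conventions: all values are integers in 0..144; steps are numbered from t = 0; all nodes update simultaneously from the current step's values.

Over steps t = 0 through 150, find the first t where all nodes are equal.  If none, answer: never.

Simulating step by step:
t=0: [126, 50, 115, 17]  (not all equal)
t=1: [93, 104, 63, 74]  (not all equal)
t=2: [35, 30, 68, 63]  (not all equal)
t=3: [96, 96, 93, 93]  (not all equal)
t=4: [2, 2, 6, 6]  (not all equal)
t=5: [9, 9, 15, 15]  (not all equal)
t=6: [31, 31, 40, 40]  (not all equal)
t=7: [99, 99, 113, 113]  (not all equal)
t=8: [19, 19, 40, 40]  (not all equal)
t=9: [72, 72, 104, 104]  (not all equal)
t=10: [60, 60, 36, 36]  (not all equal)
t=11: [108, 108, 108, 108]  (all equal)

Answer: 11
Key observation: Synchronization is absorbing here: once all nodes are equal they stay equal, and step 11 is the first all-equal step.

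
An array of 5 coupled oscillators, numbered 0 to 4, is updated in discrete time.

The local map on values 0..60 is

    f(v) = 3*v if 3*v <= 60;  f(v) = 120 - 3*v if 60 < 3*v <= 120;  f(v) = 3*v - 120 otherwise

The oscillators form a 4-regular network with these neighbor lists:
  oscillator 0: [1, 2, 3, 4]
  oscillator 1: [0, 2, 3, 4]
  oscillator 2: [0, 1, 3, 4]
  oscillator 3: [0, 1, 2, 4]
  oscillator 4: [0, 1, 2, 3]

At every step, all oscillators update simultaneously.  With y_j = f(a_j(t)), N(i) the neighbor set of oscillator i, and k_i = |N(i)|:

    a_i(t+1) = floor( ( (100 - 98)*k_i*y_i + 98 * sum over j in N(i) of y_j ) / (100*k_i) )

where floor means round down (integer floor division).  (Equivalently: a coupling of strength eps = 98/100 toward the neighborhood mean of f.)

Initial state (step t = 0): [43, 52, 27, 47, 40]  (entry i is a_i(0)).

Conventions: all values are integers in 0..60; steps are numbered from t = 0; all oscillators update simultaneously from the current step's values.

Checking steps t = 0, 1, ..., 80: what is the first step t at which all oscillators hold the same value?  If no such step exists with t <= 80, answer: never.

Answer: 5
Key observation: Synchronization is absorbing here: once all oscillators are equal they stay equal, and step 5 is the first all-equal step.

Derivation:
t=0: [43, 52, 27, 47, 40]  (not all equal)
t=1: [23, 17, 16, 21, 25]  (not all equal)
t=2: [50, 50, 50, 48, 51]  (not all equal)
t=3: [29, 29, 29, 30, 28]  (not all equal)
t=4: [33, 33, 33, 33, 32]  (not all equal)
t=5: [21, 21, 21, 21, 21]  (all equal)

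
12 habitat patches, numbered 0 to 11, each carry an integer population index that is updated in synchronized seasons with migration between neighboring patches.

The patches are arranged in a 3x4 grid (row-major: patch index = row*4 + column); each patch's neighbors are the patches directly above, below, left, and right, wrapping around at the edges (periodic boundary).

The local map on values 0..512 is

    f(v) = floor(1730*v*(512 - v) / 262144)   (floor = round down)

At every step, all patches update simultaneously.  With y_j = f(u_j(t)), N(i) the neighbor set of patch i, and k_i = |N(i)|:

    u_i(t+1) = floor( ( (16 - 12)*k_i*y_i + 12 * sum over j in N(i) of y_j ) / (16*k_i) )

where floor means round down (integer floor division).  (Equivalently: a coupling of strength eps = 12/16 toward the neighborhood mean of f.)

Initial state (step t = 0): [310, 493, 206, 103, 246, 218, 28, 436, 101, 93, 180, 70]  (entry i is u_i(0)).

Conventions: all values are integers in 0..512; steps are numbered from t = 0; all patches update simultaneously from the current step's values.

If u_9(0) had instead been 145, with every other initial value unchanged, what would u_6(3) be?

Answer: u_6(3) = 256
Key observation: This trace re-runs the system from the modified initial state.

Derivation:
t=0: [310, 493, 206, 103, 246, 218, 28, 436, 101, 145, 180, 70]
t=1: [298, 315, 258, 304, 356, 280, 294, 242, 330, 303, 297, 269]
t=2: [402, 420, 420, 425, 405, 409, 426, 414, 405, 414, 424, 419]
t=3: [273, 268, 248, 261, 281, 266, 256, 259, 277, 266, 252, 259]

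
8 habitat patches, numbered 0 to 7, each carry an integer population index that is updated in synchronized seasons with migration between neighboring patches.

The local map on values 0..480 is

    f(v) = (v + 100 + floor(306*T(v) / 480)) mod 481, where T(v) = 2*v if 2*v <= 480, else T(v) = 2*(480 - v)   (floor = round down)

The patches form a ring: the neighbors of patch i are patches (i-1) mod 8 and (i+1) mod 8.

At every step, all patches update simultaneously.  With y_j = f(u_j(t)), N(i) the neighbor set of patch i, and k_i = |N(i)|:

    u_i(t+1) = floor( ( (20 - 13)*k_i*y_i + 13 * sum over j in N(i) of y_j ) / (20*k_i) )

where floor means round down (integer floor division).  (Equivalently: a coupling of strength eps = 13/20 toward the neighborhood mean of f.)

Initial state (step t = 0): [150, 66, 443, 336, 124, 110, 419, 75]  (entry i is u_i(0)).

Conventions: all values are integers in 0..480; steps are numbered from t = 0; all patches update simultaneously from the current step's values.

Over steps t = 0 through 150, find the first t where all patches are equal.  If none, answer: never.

Simulating step by step:
t=0: [150, 66, 443, 336, 124, 110, 419, 75]  (not all equal)
t=1: [323, 266, 164, 207, 292, 284, 241, 275]  (not all equal)
t=2: [151, 254, 245, 233, 130, 155, 157, 153]  (not all equal)
t=3: [352, 253, 157, 233, 333, 435, 452, 449]  (not all equal)
t=4: [134, 248, 260, 245, 133, 118, 107, 115]  (not all equal)
t=5: [311, 239, 161, 239, 313, 370, 356, 369]  (not all equal)
t=6: [145, 255, 268, 254, 144, 135, 130, 135]  (not all equal)
t=7: [334, 246, 159, 246, 334, 409, 402, 410]  (not all equal)
t=8: [139, 252, 267, 252, 139, 125, 118, 125]  (not all equal)
t=9: [322, 242, 159, 242, 322, 389, 378, 389]  (not all equal)
t=10: [143, 253, 267, 253, 143, 130, 125, 130]  (not all equal)
t=11: [329, 245, 159, 245, 329, 401, 391, 401]  (not all equal)
t=12: [140, 252, 267, 252, 140, 127, 121, 127]  (not all equal)
t=13: [324, 243, 159, 243, 324, 393, 383, 393]  (not all equal)
t=14: [142, 253, 267, 253, 142, 129, 123, 129]  (not all equal)
t=15: [328, 244, 159, 244, 328, 398, 388, 398]  (not all equal)
t=16: [141, 252, 267, 252, 141, 128, 122, 128]  (not all equal)
t=17: [326, 243, 159, 243, 326, 395, 386, 395]  (not all equal)
t=18: [142, 253, 267, 253, 142, 128, 122, 128]  (not all equal)
t=19: [327, 244, 159, 244, 327, 396, 386, 396]  (not all equal)
t=20: [141, 252, 267, 252, 141, 128, 122, 128]  (not all equal)

Answer: never
Key observation: The state at step 16 reappears at step 20 — the system is in a cycle of period 4 from step 16 on.  No step 0..20 is synchronized, and the cycle repeats forever, so no step up to 150 (or ever) has all patches equal.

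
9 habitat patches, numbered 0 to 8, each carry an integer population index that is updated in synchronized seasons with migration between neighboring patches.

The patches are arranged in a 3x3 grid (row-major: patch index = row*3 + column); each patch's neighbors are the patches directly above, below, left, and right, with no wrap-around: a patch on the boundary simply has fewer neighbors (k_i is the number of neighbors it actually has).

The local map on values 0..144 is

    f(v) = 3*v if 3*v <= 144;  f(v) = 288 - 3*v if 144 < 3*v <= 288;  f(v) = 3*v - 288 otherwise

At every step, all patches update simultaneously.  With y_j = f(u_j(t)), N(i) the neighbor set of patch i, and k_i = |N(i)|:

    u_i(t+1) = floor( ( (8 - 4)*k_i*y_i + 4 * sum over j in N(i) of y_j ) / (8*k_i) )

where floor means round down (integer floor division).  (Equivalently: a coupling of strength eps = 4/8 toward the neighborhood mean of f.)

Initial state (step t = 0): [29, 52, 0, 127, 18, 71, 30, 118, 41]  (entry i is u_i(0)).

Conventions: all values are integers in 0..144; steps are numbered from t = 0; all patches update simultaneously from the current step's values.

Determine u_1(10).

Simulating step by step:
t=0: [29, 52, 0, 127, 18, 71, 30, 118, 41]
t=1: [99, 89, 51, 85, 72, 67, 84, 77, 96]
t=2: [18, 46, 94, 36, 60, 78, 40, 46, 36]
t=3: [88, 97, 51, 101, 108, 64, 121, 125, 102]
t=4: [16, 34, 92, 30, 43, 79, 63, 65, 54]
t=5: [72, 82, 44, 91, 106, 70, 95, 105, 99]
t=6: [50, 60, 96, 25, 35, 67, 12, 20, 30]
t=7: [114, 94, 48, 84, 93, 76, 51, 68, 81]
t=8: [37, 37, 88, 51, 27, 63, 97, 73, 58]
t=9: [117, 91, 64, 100, 92, 86, 52, 67, 99]
t=10: [38, 36, 59, 40, 24, 34, 90, 69, 33]

Answer: u_1(10) = 36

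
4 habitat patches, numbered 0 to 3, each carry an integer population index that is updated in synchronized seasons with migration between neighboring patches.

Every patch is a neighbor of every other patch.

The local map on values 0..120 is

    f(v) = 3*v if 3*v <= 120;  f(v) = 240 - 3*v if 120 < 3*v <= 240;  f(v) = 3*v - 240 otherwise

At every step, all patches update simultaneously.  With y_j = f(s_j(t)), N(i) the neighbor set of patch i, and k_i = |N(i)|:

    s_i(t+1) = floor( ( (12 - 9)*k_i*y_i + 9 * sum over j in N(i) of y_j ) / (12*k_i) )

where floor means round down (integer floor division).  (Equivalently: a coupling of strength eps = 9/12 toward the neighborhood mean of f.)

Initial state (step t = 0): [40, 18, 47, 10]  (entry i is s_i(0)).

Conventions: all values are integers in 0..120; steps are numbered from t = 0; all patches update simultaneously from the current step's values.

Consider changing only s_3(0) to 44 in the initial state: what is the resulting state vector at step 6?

Simulating step by step:
t=0: [40, 18, 47, 44]
t=1: [95, 95, 95, 95]
t=2: [45, 45, 45, 45]
t=3: [105, 105, 105, 105]
t=4: [75, 75, 75, 75]
t=5: [15, 15, 15, 15]
t=6: [45, 45, 45, 45]

Answer: [45, 45, 45, 45]
Key observation: This trace re-runs the system from the modified initial state.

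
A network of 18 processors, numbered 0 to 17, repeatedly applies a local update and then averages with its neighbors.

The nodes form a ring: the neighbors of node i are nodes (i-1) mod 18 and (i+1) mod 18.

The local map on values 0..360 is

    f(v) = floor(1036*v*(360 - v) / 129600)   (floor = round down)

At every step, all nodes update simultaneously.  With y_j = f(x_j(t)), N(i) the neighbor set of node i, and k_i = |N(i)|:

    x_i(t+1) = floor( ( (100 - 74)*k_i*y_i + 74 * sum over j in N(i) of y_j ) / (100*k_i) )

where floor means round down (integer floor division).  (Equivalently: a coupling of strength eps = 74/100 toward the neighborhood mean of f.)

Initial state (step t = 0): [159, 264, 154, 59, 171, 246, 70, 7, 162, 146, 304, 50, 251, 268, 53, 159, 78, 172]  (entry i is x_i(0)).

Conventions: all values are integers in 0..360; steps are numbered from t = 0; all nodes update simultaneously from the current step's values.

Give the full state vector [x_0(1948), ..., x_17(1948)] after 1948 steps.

Simulating step by step:
t=0: [159, 264, 154, 59, 171, 246, 70, 7, 162, 146, 304, 50, 251, 268, 53, 159, 78, 172]
t=1: [236, 240, 192, 225, 202, 213, 132, 159, 165, 209, 173, 162, 175, 179, 201, 179, 235, 226]
t=2: [235, 241, 241, 252, 248, 248, 249, 250, 254, 256, 255, 257, 257, 256, 257, 248, 245, 235]
t=3: [232, 230, 224, 223, 220, 221, 220, 217, 215, 213, 212, 212, 211, 211, 215, 219, 227, 230]
t=4: [238, 239, 241, 244, 244, 245, 246, 247, 249, 249, 250, 250, 250, 250, 248, 245, 242, 239]
t=5: [231, 230, 228, 227, 225, 225, 224, 222, 221, 219, 219, 219, 219, 220, 222, 225, 228, 230]
t=6: [238, 239, 240, 241, 241, 242, 243, 244, 245, 245, 246, 246, 246, 245, 244, 242, 240, 239]
t=7: [231, 231, 230, 229, 228, 228, 227, 226, 225, 224, 224, 224, 224, 225, 226, 228, 229, 231]
t=8: [238, 238, 238, 239, 239, 240, 241, 241, 242, 242, 243, 243, 242, 242, 241, 240, 239, 238]
t=9: [232, 232, 231, 231, 230, 230, 229, 228, 228, 227, 227, 227, 227, 228, 229, 230, 231, 231]
t=10: [237, 237, 237, 238, 238, 239, 239, 239, 240, 240, 241, 241, 240, 240, 239, 238, 238, 237]
t=11: [233, 233, 232, 232, 231, 231, 231, 230, 230, 229, 229, 229, 229, 230, 231, 231, 232, 232]
t=12: [236, 236, 236, 237, 237, 238, 238, 238, 239, 239, 239, 239, 239, 238, 238, 237, 237, 236]
t=13: [233, 233, 233, 233, 232, 232, 232, 231, 231, 231, 231, 231, 231, 231, 232, 232, 233, 233]
t=14: [236, 236, 236, 236, 236, 237, 237, 237, 238, 238, 238, 238, 238, 237, 237, 236, 236, 236]
t=15: [233, 233, 233, 233, 233, 233, 233, 232, 232, 232, 232, 232, 232, 232, 233, 233, 233, 233]
t=16: [236, 236, 236, 236, 236, 236, 236, 236, 237, 237, 237, 237, 237, 236, 236, 236, 236, 236]
t=17: [233, 233, 233, 233, 233, 233, 233, 233, 233, 233, 233, 233, 233, 233, 233, 233, 233, 233]
t=18: [236, 236, 236, 236, 236, 236, 236, 236, 236, 236, 236, 236, 236, 236, 236, 236, 236, 236]
t=19: [233, 233, 233, 233, 233, 233, 233, 233, 233, 233, 233, 233, 233, 233, 233, 233, 233, 233]

Answer: [236, 236, 236, 236, 236, 236, 236, 236, 236, 236, 236, 236, 236, 236, 236, 236, 236, 236]
Key observation: The state at step 17, [233, 233, 233, 233, 233, 233, 233, 233, 233, 233, 233, 233, 233, 233, 233, 233, 233, 233], reappears at step 19: the system is in a cycle of period 2 from step 17 on.  Therefore the state at step 1948 equals the state at step 17 + ((1948 - 17) mod 2) = 18, which is [236, 236, 236, 236, 236, 236, 236, 236, 236, 236, 236, 236, 236, 236, 236, 236, 236, 236].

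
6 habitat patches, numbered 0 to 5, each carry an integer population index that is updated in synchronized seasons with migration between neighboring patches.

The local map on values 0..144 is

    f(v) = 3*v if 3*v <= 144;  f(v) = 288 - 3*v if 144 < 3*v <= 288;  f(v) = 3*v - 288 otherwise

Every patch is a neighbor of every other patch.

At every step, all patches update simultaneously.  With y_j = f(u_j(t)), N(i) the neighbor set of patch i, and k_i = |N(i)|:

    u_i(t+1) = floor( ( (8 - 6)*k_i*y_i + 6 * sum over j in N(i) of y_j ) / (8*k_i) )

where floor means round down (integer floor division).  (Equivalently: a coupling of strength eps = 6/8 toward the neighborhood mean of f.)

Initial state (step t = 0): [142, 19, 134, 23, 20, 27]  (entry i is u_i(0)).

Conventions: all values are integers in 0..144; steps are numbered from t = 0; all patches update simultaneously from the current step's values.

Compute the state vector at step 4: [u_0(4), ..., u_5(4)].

Answer: [19, 18, 19, 18, 18, 18]

Derivation:
t=0: [142, 19, 134, 23, 20, 27]
t=1: [91, 83, 89, 84, 83, 85]
t=2: [28, 31, 29, 31, 31, 30]
t=3: [89, 90, 89, 90, 90, 90]
t=4: [19, 18, 19, 18, 18, 18]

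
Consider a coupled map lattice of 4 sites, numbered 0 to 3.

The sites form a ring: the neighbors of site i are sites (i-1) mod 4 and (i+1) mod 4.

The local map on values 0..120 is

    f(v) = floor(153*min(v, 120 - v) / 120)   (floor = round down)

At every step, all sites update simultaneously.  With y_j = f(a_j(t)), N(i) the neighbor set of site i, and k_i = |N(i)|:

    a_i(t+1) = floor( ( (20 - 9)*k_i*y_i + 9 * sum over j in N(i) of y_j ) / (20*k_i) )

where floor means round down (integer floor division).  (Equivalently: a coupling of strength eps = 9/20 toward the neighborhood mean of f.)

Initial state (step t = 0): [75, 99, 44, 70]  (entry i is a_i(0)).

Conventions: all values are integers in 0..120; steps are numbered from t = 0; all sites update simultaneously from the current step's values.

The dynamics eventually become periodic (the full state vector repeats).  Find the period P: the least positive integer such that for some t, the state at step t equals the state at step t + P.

Answer: 4
Key observation: The state at step 7, [73, 74, 73, 73], reappears at step 11 — and no state repeats earlier — so the cycle the system enters has period 4.

Derivation:
t=0: [75, 99, 44, 70]
t=1: [51, 39, 50, 60]
t=2: [63, 55, 62, 70]
t=3: [69, 71, 70, 67]
t=4: [64, 62, 63, 65]
t=5: [71, 72, 71, 70]
t=6: [62, 61, 62, 62]
t=7: [73, 74, 73, 73]
t=8: [58, 58, 58, 59]
t=9: [73, 73, 73, 74]
t=10: [58, 59, 58, 58]
t=11: [73, 74, 73, 73]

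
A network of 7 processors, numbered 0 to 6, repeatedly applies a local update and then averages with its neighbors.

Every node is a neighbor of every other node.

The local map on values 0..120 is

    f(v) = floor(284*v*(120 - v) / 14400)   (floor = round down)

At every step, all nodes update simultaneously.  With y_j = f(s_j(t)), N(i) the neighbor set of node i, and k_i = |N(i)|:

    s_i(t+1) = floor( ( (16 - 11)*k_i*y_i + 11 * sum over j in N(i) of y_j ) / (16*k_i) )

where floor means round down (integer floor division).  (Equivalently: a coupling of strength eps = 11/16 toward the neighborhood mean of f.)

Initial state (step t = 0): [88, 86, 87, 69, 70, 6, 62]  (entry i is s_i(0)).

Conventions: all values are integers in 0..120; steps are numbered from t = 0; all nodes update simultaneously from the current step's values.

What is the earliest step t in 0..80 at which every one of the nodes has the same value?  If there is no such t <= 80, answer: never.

Simulating step by step:
t=0: [88, 86, 87, 69, 70, 6, 62]  (not all equal)
t=1: [55, 55, 55, 58, 58, 47, 58]  (not all equal)
t=2: [69, 69, 69, 69, 69, 69, 69]  (all equal)

Answer: 2
Key observation: Synchronization is absorbing here: once all nodes are equal they stay equal, and step 2 is the first all-equal step.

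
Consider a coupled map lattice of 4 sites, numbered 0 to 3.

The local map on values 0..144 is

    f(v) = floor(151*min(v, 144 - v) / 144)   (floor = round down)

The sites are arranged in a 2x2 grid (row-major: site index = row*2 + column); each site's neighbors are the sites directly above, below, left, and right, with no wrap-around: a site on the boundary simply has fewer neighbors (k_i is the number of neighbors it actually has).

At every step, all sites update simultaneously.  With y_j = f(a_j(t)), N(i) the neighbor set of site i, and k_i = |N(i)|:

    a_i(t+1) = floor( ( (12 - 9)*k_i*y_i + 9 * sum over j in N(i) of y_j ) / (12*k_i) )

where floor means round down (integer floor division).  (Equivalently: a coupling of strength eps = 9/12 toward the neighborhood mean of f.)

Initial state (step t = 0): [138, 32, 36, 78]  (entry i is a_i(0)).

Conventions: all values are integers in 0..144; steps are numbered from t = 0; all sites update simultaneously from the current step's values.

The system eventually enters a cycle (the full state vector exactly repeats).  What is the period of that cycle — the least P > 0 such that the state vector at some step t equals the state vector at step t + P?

Answer: 2
Key observation: The state at step 23, [74, 74, 74, 74], reappears at step 25 — and no state repeats earlier — so the cycle the system enters has period 2.

Derivation:
t=0: [138, 32, 36, 78]
t=1: [27, 36, 37, 43]
t=2: [35, 36, 36, 39]
t=3: [36, 37, 37, 37]
t=4: [37, 37, 37, 38]
t=5: [38, 38, 38, 38]
t=6: [39, 39, 39, 39]
t=7: [40, 40, 40, 40]
t=8: [41, 41, 41, 41]
t=9: [42, 42, 42, 42]
t=10: [44, 44, 44, 44]
t=11: [46, 46, 46, 46]
t=12: [48, 48, 48, 48]
t=13: [50, 50, 50, 50]
t=14: [52, 52, 52, 52]
t=15: [54, 54, 54, 54]
t=16: [56, 56, 56, 56]
t=17: [58, 58, 58, 58]
t=18: [60, 60, 60, 60]
t=19: [62, 62, 62, 62]
t=20: [65, 65, 65, 65]
t=21: [68, 68, 68, 68]
t=22: [71, 71, 71, 71]
t=23: [74, 74, 74, 74]
t=24: [73, 73, 73, 73]
t=25: [74, 74, 74, 74]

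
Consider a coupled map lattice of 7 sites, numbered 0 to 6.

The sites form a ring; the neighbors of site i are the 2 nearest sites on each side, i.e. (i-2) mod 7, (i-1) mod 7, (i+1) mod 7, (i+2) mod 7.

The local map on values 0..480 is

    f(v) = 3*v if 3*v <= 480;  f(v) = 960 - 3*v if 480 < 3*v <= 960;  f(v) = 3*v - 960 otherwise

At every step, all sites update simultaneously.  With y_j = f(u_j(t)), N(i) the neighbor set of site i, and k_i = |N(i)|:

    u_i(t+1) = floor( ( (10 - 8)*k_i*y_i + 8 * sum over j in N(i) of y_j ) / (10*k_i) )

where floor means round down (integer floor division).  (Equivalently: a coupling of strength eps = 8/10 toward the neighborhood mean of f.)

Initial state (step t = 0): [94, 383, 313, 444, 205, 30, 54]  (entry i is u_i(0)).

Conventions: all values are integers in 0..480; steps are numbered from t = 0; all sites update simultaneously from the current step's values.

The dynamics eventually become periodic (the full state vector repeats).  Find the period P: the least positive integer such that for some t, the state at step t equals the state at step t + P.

Answer: 9
Key observation: The state at step 35, [64, 64, 64, 63, 62, 62, 63], reappears at step 44 — and no state repeats earlier — so the cycle the system enters has period 9.

Derivation:
t=0: [94, 383, 313, 444, 205, 30, 54]
t=1: [148, 205, 241, 203, 198, 250, 213]
t=2: [311, 339, 348, 301, 297, 338, 337]
t=3: [54, 55, 58, 64, 63, 51, 51]
t=4: [161, 169, 176, 174, 172, 169, 164]
t=5: [456, 453, 448, 444, 447, 456, 459]
t=6: [403, 396, 388, 388, 392, 397, 402]
t=7: [231, 226, 220, 216, 220, 229, 234]
t=8: [276, 283, 292, 293, 288, 282, 276]
t=9: [114, 108, 100, 97, 101, 111, 117]
t=10: [330, 321, 312, 310, 315, 324, 330]
t=11: [19, 23, 20, 16, 22, 23, 18]
t=12: [61, 57, 60, 62, 59, 58, 63]
t=13: [179, 181, 179, 177, 181, 181, 178]
t=14: [421, 423, 421, 420, 422, 422, 420]
t=15: [304, 303, 304, 304, 303, 303, 304]
t=16: [49, 48, 49, 49, 49, 49, 49]
t=17: [146, 146, 146, 146, 147, 147, 146]
t=18: [438, 438, 438, 439, 439, 439, 439]
t=19: [355, 355, 355, 355, 356, 356, 355]
t=20: [105, 105, 105, 106, 106, 106, 106]
t=21: [316, 316, 316, 316, 317, 317, 316]
t=22: [11, 12, 11, 10, 10, 10, 10]
t=23: [32, 32, 32, 31, 30, 30, 31]
t=24: [94, 94, 94, 93, 92, 92, 93]
t=25: [280, 280, 280, 279, 278, 278, 279]
t=26: [121, 121, 121, 123, 123, 123, 123]
t=27: [365, 365, 365, 366, 367, 367, 366]
t=28: [136, 136, 136, 138, 138, 138, 138]
t=29: [410, 410, 410, 411, 412, 412, 411]
t=30: [271, 271, 271, 273, 273, 273, 273]
t=31: [144, 144, 144, 143, 142, 142, 143]
t=32: [430, 430, 430, 429, 428, 428, 429]
t=33: [328, 328, 328, 327, 326, 326, 327]
t=34: [22, 22, 22, 21, 20, 20, 21]
t=35: [64, 64, 64, 63, 62, 62, 63]
t=36: [190, 190, 190, 189, 188, 188, 189]
t=37: [391, 391, 391, 393, 393, 393, 393]
t=38: [215, 215, 215, 216, 217, 217, 216]
t=39: [313, 313, 313, 312, 311, 311, 312]
t=40: [22, 22, 22, 24, 24, 24, 24]
t=41: [68, 68, 68, 69, 70, 70, 69]
t=42: [205, 205, 205, 207, 207, 207, 207]
t=43: [342, 342, 342, 341, 340, 340, 341]
t=44: [64, 64, 64, 63, 62, 62, 63]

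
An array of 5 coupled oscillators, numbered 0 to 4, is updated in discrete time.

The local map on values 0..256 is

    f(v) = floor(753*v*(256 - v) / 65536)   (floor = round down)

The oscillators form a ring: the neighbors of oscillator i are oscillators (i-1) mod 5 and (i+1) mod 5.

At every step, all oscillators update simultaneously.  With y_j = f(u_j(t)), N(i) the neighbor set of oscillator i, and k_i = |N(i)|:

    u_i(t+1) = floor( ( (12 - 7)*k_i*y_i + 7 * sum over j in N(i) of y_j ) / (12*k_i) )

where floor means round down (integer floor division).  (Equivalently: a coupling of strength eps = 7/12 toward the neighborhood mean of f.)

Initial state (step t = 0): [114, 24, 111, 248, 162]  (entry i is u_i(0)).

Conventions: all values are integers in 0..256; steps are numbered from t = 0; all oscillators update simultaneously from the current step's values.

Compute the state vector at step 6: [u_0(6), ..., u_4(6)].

Simulating step by step:
t=0: [114, 24, 111, 248, 162]
t=1: [146, 133, 101, 113, 132]
t=2: [186, 183, 183, 184, 185]
t=3: [150, 151, 152, 151, 150]
t=4: [182, 181, 181, 181, 182]
t=5: [154, 154, 155, 154, 154]
t=6: [180, 179, 179, 179, 180]

Answer: [180, 179, 179, 179, 180]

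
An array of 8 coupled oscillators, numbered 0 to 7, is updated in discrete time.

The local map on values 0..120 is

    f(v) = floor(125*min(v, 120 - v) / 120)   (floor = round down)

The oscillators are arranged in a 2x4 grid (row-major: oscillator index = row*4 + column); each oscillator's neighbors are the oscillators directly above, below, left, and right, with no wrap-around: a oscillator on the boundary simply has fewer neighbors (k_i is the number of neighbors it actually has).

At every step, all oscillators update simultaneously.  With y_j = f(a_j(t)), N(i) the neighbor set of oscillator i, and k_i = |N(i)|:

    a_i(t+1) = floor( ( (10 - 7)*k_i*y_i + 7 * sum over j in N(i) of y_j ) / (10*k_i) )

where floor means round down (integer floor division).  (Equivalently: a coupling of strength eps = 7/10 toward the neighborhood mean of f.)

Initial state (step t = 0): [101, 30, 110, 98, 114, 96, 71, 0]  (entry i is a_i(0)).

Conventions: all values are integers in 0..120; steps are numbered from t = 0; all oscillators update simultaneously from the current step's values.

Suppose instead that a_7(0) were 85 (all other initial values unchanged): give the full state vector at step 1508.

Answer: [62, 62, 62, 62, 62, 62, 62, 62]
Key observation: The state at step 37, [60, 60, 60, 60, 60, 60, 60, 60], reappears at step 39: the system is in a cycle of period 2 from step 37 on.  Therefore the state at step 1508 equals the state at step 37 + ((1508 - 37) mod 2) = 38, which is [62, 62, 62, 62, 62, 62, 62, 62].

Derivation:
t=0: [101, 30, 110, 98, 114, 96, 71, 85]
t=1: [18, 21, 27, 22, 17, 28, 31, 36]
t=2: [18, 23, 25, 29, 21, 25, 31, 30]
t=3: [20, 23, 27, 28, 21, 25, 28, 31]
t=4: [21, 24, 27, 29, 22, 24, 28, 29]
t=5: [22, 24, 28, 29, 22, 25, 28, 29]
t=6: [23, 25, 28, 29, 23, 25, 28, 29]
t=7: [24, 26, 28, 29, 24, 26, 28, 29]
t=8: [25, 27, 28, 29, 25, 27, 28, 29]
t=9: [26, 27, 29, 29, 26, 27, 29, 29]
t=10: [27, 28, 29, 30, 27, 28, 29, 30]
t=11: [28, 29, 30, 30, 28, 29, 30, 30]
t=12: [29, 30, 30, 31, 29, 30, 30, 31]
t=13: [30, 30, 31, 31, 30, 30, 31, 31]
t=14: [31, 31, 31, 32, 31, 31, 31, 32]
t=15: [32, 32, 32, 32, 32, 32, 32, 32]
t=16: [33, 33, 33, 33, 33, 33, 33, 33]
t=17: [34, 34, 34, 34, 34, 34, 34, 34]
t=18: [35, 35, 35, 35, 35, 35, 35, 35]
t=19: [36, 36, 36, 36, 36, 36, 36, 36]
t=20: [37, 37, 37, 37, 37, 37, 37, 37]
t=21: [38, 38, 38, 38, 38, 38, 38, 38]
t=22: [39, 39, 39, 39, 39, 39, 39, 39]
t=23: [40, 40, 40, 40, 40, 40, 40, 40]
t=24: [41, 41, 41, 41, 41, 41, 41, 41]
t=25: [42, 42, 42, 42, 42, 42, 42, 42]
t=26: [43, 43, 43, 43, 43, 43, 43, 43]
t=27: [44, 44, 44, 44, 44, 44, 44, 44]
t=28: [45, 45, 45, 45, 45, 45, 45, 45]
t=29: [46, 46, 46, 46, 46, 46, 46, 46]
t=30: [47, 47, 47, 47, 47, 47, 47, 47]
t=31: [48, 48, 48, 48, 48, 48, 48, 48]
t=32: [50, 50, 50, 50, 50, 50, 50, 50]
t=33: [52, 52, 52, 52, 52, 52, 52, 52]
t=34: [54, 54, 54, 54, 54, 54, 54, 54]
t=35: [56, 56, 56, 56, 56, 56, 56, 56]
t=36: [58, 58, 58, 58, 58, 58, 58, 58]
t=37: [60, 60, 60, 60, 60, 60, 60, 60]
t=38: [62, 62, 62, 62, 62, 62, 62, 62]
t=39: [60, 60, 60, 60, 60, 60, 60, 60]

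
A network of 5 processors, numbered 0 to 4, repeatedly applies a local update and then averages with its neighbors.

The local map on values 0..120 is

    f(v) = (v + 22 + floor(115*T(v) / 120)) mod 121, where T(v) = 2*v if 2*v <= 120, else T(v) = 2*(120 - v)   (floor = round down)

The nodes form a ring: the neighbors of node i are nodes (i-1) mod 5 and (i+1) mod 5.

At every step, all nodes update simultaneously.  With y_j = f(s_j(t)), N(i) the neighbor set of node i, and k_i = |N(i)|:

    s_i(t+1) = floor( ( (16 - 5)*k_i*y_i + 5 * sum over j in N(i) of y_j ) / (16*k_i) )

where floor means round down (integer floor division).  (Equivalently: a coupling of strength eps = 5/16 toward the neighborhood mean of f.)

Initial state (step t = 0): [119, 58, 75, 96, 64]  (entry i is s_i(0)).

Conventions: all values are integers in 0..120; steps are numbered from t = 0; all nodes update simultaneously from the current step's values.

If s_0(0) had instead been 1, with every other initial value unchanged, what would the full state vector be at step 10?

Answer: [67, 68, 69, 68, 68]
Key observation: This trace re-runs the system from the modified initial state.

Derivation:
t=0: [1, 58, 75, 96, 64]
t=1: [38, 61, 60, 50, 59]
t=2: [30, 65, 71, 54, 59]
t=3: [97, 76, 64, 61, 76]
t=4: [47, 59, 70, 72, 60]
t=5: [49, 66, 66, 66, 68]
t=6: [51, 65, 70, 69, 64]
t=7: [56, 66, 66, 67, 67]
t=8: [65, 69, 69, 69, 68]
t=9: [69, 67, 67, 67, 68]
t=10: [67, 68, 69, 68, 68]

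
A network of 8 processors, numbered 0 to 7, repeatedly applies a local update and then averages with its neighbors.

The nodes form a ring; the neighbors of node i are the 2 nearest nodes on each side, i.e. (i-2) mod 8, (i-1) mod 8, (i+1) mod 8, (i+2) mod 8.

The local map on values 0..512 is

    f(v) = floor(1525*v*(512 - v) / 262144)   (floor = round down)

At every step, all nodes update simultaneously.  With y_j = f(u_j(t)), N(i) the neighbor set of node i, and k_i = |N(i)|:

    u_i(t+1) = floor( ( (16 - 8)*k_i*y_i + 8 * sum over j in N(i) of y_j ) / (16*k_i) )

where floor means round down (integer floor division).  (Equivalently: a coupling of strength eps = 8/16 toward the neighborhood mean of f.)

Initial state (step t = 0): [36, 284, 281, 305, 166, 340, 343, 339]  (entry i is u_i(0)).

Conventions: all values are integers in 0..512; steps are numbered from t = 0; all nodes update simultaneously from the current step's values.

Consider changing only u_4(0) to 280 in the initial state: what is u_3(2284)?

Answer: u_3(2284) = 342
Key observation: The state at step 10, [342, 342, 342, 342, 342, 342, 342, 342], reappears at step 12: the system is in a cycle of period 2 from step 10 on.  Therefore the state at step 2284 equals the state at step 10 + ((2284 - 10) mod 2) = 10, which is [342, 342, 342, 342, 342, 342, 342, 342].

Derivation:
t=0: [36, 284, 281, 305, 280, 340, 343, 339]
t=1: [228, 336, 340, 367, 366, 347, 313, 314]
t=2: [363, 345, 337, 320, 323, 334, 353, 357]
t=3: [322, 334, 341, 350, 348, 342, 329, 325]
t=4: [350, 344, 339, 333, 335, 339, 347, 350]
t=5: [331, 336, 339, 343, 342, 339, 334, 331]
t=6: [346, 343, 341, 339, 339, 341, 344, 346]
t=7: [335, 337, 338, 340, 339, 338, 336, 335]
t=8: [343, 342, 342, 341, 341, 342, 343, 343]
t=9: [337, 337, 338, 338, 338, 338, 337, 337]
t=10: [342, 342, 342, 342, 342, 342, 342, 342]
t=11: [338, 338, 338, 338, 338, 338, 338, 338]
t=12: [342, 342, 342, 342, 342, 342, 342, 342]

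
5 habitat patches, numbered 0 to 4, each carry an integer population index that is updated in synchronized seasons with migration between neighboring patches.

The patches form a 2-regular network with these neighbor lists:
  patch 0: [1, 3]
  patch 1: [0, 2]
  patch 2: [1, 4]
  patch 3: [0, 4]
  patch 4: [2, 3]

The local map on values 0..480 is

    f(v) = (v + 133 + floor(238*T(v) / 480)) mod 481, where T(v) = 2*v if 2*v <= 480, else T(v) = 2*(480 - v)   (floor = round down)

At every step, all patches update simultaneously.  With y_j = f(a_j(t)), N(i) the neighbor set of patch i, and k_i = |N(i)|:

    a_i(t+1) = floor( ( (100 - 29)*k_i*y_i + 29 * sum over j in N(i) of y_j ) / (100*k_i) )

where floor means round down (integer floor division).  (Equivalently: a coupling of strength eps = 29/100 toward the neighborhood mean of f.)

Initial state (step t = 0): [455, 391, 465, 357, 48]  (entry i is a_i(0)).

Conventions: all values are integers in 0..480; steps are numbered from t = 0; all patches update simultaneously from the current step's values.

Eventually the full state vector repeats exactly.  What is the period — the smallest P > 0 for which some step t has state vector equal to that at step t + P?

Simulating step by step:
t=0: [455, 391, 465, 357, 48]
t=1: [130, 131, 145, 144, 199]
t=2: [395, 396, 362, 361, 155]
t=3: [131, 131, 175, 175, 351]
t=4: [336, 336, 75, 75, 92]
t=5: [152, 152, 264, 264, 306]
t=6: [390, 390, 174, 174, 130]
t=7: [181, 181, 415, 415, 416]
t=8: [29, 29, 113, 113, 131]
t=9: [214, 214, 338, 338, 382]
t=10: [85, 85, 122, 122, 130]
t=11: [312, 312, 366, 366, 386]
t=12: [130, 130, 130, 130, 131]
t=13: [391, 391, 391, 391, 392]
t=14: [131, 131, 131, 131, 131]
t=15: [393, 393, 393, 393, 393]
t=16: [131, 131, 131, 131, 131]

Answer: 2
Key observation: The state at step 14, [131, 131, 131, 131, 131], reappears at step 16 — and no state repeats earlier — so the cycle the system enters has period 2.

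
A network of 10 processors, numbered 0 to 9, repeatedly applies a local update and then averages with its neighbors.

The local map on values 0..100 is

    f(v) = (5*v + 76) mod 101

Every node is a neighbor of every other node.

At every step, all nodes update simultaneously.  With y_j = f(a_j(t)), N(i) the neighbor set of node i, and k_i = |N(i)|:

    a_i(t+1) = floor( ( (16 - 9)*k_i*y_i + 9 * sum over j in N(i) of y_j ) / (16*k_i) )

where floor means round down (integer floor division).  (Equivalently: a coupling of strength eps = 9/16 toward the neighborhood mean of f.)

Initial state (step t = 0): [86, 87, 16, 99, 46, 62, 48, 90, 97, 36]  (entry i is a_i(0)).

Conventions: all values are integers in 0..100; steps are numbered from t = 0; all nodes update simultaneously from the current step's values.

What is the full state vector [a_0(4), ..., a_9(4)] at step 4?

Simulating step by step:
t=0: [86, 87, 16, 99, 46, 62, 48, 90, 97, 36]
t=1: [22, 24, 43, 47, 23, 53, 27, 30, 43, 42]
t=2: [70, 73, 71, 41, 71, 52, 41, 47, 71, 69]
t=3: [30, 36, 32, 51, 32, 34, 51, 25, 32, 28]
t=4: [33, 44, 37, 35, 37, 41, 35, 62, 37, 29]

Answer: [33, 44, 37, 35, 37, 41, 35, 62, 37, 29]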